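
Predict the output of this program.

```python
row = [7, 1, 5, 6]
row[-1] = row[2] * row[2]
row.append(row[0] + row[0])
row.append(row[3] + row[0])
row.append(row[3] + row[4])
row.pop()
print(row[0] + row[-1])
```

39

row[-1] = row[2]*row[2] = 5*5 = 25 → [7, 1, 5, 25]
append row[0]+row[0] = 7+7 = 14 → [7, 1, 5, 25, 14]
append row[3]+row[0] = 25+7 = 32 → [7, 1, 5, 25, 14, 32]
append row[3]+row[4] = 25+14 = 39 → [7, 1, 5, 25, 14, 32, 39]
pop() removes 39 → [7, 1, 5, 25, 14, 32]
row[0]+row[-1] = 7+32 = 39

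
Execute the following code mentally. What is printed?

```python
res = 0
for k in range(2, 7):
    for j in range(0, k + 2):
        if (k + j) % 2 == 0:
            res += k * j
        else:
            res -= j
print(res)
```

110

k=2,j=0: even sum, res = 0+0 = 0
k=2,j=1: odd sum, res = 0-1 = -1
k=2,j=2: even sum, res = (-1)+4 = 3
k=2,j=3: odd sum, res = 3-3 = 0
k=3,j=0: odd sum, res = 0-0 = 0
k=3,j=1: even sum, res = 0+3 = 3
k=3,j=2: odd sum, res = 3-2 = 1
k=3,j=3: even sum, res = 1+9 = 10
k=3,j=4: odd sum, res = 10-4 = 6
k=4,j=0: even sum, res = 6+0 = 6
k=4,j=1: odd sum, res = 6-1 = 5
k=4,j=2: even sum, res = 5+8 = 13
k=4,j=3: odd sum, res = 13-3 = 10
k=4,j=4: even sum, res = 10+16 = 26
k=4,j=5: odd sum, res = 26-5 = 21
k=5,j=0: odd sum, res = 21-0 = 21
k=5,j=1: even sum, res = 21+5 = 26
k=5,j=2: odd sum, res = 26-2 = 24
k=5,j=3: even sum, res = 24+15 = 39
k=5,j=4: odd sum, res = 39-4 = 35
k=5,j=5: even sum, res = 35+25 = 60
k=5,j=6: odd sum, res = 60-6 = 54
k=6,j=0: even sum, res = 54+0 = 54
k=6,j=1: odd sum, res = 54-1 = 53
k=6,j=2: even sum, res = 53+12 = 65
k=6,j=3: odd sum, res = 65-3 = 62
k=6,j=4: even sum, res = 62+24 = 86
k=6,j=5: odd sum, res = 86-5 = 81
k=6,j=6: even sum, res = 81+36 = 117
k=6,j=7: odd sum, res = 117-7 = 110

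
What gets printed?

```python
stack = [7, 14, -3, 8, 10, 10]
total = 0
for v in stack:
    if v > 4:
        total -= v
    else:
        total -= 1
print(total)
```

-50

v=7: >4, total = 0-7 = -7
v=14: >4, total = (-7)-14 = -21
v=-3: not >4, total = (-21)-1 = -22
v=8: >4, total = (-22)-8 = -30
v=10: >4, total = (-30)-10 = -40
v=10: >4, total = (-40)-10 = -50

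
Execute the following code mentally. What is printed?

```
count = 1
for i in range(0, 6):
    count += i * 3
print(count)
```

i=0: count = 1+0*3 = 1
i=1: count = 1+1*3 = 4
i=2: count = 4+2*3 = 10
i=3: count = 10+3*3 = 19
i=4: count = 19+4*3 = 31
i=5: count = 31+5*3 = 46

46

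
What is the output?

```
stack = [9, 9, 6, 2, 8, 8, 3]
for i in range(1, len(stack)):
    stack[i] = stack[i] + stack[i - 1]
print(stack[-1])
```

i=1: stack[1] = 9+9 = 18 → [9, 18, 6, 2, 8, 8, 3]
i=2: stack[2] = 6+18 = 24 → [9, 18, 24, 2, 8, 8, 3]
i=3: stack[3] = 2+24 = 26 → [9, 18, 24, 26, 8, 8, 3]
i=4: stack[4] = 8+26 = 34 → [9, 18, 24, 26, 34, 8, 3]
i=5: stack[5] = 8+34 = 42 → [9, 18, 24, 26, 34, 42, 3]
i=6: stack[6] = 3+42 = 45 → [9, 18, 24, 26, 34, 42, 45]

45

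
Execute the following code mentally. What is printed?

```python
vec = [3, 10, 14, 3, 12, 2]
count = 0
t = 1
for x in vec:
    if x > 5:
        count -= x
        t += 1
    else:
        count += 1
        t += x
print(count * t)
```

x=3: not >5, count = 0+1 = 1; t=4
x=10: >5, count = 1-10 = -9; t=5
x=14: >5, count = (-9)-14 = -23; t=6
x=3: not >5, count = (-23)+1 = -22; t=9
x=12: >5, count = (-22)-12 = -34; t=10
x=2: not >5, count = (-34)+1 = -33; t=12
count*t = (-33)*12 = -396

-396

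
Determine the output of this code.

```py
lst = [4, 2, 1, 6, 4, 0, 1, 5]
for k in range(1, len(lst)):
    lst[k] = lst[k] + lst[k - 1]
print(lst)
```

k=1: lst[1] = 2+4 = 6 → [4, 6, 1, 6, 4, 0, 1, 5]
k=2: lst[2] = 1+6 = 7 → [4, 6, 7, 6, 4, 0, 1, 5]
k=3: lst[3] = 6+7 = 13 → [4, 6, 7, 13, 4, 0, 1, 5]
k=4: lst[4] = 4+13 = 17 → [4, 6, 7, 13, 17, 0, 1, 5]
k=5: lst[5] = 0+17 = 17 → [4, 6, 7, 13, 17, 17, 1, 5]
k=6: lst[6] = 1+17 = 18 → [4, 6, 7, 13, 17, 17, 18, 5]
k=7: lst[7] = 5+18 = 23 → [4, 6, 7, 13, 17, 17, 18, 23]

[4, 6, 7, 13, 17, 17, 18, 23]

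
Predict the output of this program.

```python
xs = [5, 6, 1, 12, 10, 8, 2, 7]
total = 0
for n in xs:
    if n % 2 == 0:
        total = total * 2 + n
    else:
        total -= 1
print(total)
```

n=5: not even, total = 0-1 = -1
n=6: even, total = (-1)*2+6 = 4
n=1: not even, total = 4-1 = 3
n=12: even, total = 3*2+12 = 18
n=10: even, total = 18*2+10 = 46
n=8: even, total = 46*2+8 = 100
n=2: even, total = 100*2+2 = 202
n=7: not even, total = 202-1 = 201

201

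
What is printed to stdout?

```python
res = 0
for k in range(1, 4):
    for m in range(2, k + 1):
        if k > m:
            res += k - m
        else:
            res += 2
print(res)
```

5

k=2,m=2: not 2>2, res = 0+2 = 2
k=3,m=2: 3>2, res = 2+1 = 3
k=3,m=3: not 3>3, res = 3+2 = 5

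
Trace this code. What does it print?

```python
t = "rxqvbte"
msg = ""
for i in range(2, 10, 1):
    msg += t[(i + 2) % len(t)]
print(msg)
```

bterxqvb

i=2: add t[4]='b' → 'b'
i=3: add t[5]='t' → 'bt'
i=4: add t[6]='e' → 'bte'
i=5: add t[0]='r' → 'bter'
i=6: add t[1]='x' → 'bterx'
i=7: add t[2]='q' → 'bterxq'
i=8: add t[3]='v' → 'bterxqv'
i=9: add t[4]='b' → 'bterxqvb'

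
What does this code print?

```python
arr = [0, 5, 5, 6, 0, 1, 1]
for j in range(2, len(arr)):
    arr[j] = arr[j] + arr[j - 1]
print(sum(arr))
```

82

j=2: arr[2] = 5+5 = 10 → [0, 5, 10, 6, 0, 1, 1]
j=3: arr[3] = 6+10 = 16 → [0, 5, 10, 16, 0, 1, 1]
j=4: arr[4] = 0+16 = 16 → [0, 5, 10, 16, 16, 1, 1]
j=5: arr[5] = 1+16 = 17 → [0, 5, 10, 16, 16, 17, 1]
j=6: arr[6] = 1+17 = 18 → [0, 5, 10, 16, 16, 17, 18]
sum = 82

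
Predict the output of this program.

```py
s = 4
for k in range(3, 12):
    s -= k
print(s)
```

-59

k=3: s = 4-3 = 1
k=4: s = 1-4 = -3
k=5: s = (-3)-5 = -8
k=6: s = (-8)-6 = -14
k=7: s = (-14)-7 = -21
k=8: s = (-21)-8 = -29
k=9: s = (-29)-9 = -38
k=10: s = (-38)-10 = -48
k=11: s = (-48)-11 = -59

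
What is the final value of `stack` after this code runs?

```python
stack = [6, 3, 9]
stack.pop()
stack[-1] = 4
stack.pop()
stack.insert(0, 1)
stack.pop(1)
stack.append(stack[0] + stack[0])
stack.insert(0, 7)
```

pop() removes 9 → [6, 3]
stack[-1] = 4 → [6, 4]
pop() removes 4 → [6]
insert 1 at 0 → [1, 6]
pop(1) removes 6 → [1]
append stack[0]+stack[0] = 1+1 = 2 → [1, 2]
insert 7 at 0 → [7, 1, 2]

[7, 1, 2]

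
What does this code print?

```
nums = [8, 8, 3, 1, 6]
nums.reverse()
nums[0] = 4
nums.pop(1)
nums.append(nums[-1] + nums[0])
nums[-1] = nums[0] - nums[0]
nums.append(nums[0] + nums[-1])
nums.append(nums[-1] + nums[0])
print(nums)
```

[4, 3, 8, 8, 0, 4, 8]

reverse → [6, 1, 3, 8, 8]
nums[0] = 4 → [4, 1, 3, 8, 8]
pop(1) removes 1 → [4, 3, 8, 8]
append nums[-1]+nums[0] = 8+4 = 12 → [4, 3, 8, 8, 12]
nums[-1] = nums[0]-nums[0] = 4-4 = 0 → [4, 3, 8, 8, 0]
append nums[0]+nums[-1] = 4+0 = 4 → [4, 3, 8, 8, 0, 4]
append nums[-1]+nums[0] = 4+4 = 8 → [4, 3, 8, 8, 0, 4, 8]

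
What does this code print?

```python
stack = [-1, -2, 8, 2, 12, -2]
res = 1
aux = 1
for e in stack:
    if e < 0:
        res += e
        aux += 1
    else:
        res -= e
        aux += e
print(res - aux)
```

-52

e=-1: <0, res = 1+(-1) = 0; aux=2
e=-2: <0, res = 0+(-2) = -2; aux=3
e=8: not <0, res = (-2)-8 = -10; aux=11
e=2: not <0, res = (-10)-2 = -12; aux=13
e=12: not <0, res = (-12)-12 = -24; aux=25
e=-2: <0, res = (-24)+(-2) = -26; aux=26
res-aux = (-26)-26 = -52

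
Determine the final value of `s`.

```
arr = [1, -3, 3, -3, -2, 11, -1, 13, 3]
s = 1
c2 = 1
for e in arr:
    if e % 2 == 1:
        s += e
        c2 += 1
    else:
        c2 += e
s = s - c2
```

e=1: odd, s = 1+1 = 2; c2=2
e=-3: odd, s = 2+(-3) = -1; c2=3
e=3: odd, s = (-1)+3 = 2; c2=4
e=-3: odd, s = 2+(-3) = -1; c2=5
e=-2: not odd; c2=3
e=11: odd, s = (-1)+11 = 10; c2=4
e=-1: odd, s = 10+(-1) = 9; c2=5
e=13: odd, s = 9+13 = 22; c2=6
e=3: odd, s = 22+3 = 25; c2=7
s-c2 = 25-7 = 18

18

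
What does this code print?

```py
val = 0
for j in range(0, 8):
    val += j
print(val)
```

j=0: val = 0+0 = 0
j=1: val = 0+1 = 1
j=2: val = 1+2 = 3
j=3: val = 3+3 = 6
j=4: val = 6+4 = 10
j=5: val = 10+5 = 15
j=6: val = 15+6 = 21
j=7: val = 21+7 = 28

28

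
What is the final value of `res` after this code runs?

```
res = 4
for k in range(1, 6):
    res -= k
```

k=1: res = 4-1 = 3
k=2: res = 3-2 = 1
k=3: res = 1-3 = -2
k=4: res = (-2)-4 = -6
k=5: res = (-6)-5 = -11

-11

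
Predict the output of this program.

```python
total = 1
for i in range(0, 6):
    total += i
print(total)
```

16

i=0: total = 1+0 = 1
i=1: total = 1+1 = 2
i=2: total = 2+2 = 4
i=3: total = 4+3 = 7
i=4: total = 7+4 = 11
i=5: total = 11+5 = 16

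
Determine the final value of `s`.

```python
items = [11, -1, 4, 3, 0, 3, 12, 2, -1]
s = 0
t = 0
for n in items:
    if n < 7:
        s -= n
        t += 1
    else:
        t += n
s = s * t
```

-300

n=11: not <7; t=11
n=-1: <7, s = 0-(-1) = 1; t=12
n=4: <7, s = 1-4 = -3; t=13
n=3: <7, s = (-3)-3 = -6; t=14
n=0: <7, s = (-6)-0 = -6; t=15
n=3: <7, s = (-6)-3 = -9; t=16
n=12: not <7; t=28
n=2: <7, s = (-9)-2 = -11; t=29
n=-1: <7, s = (-11)-(-1) = -10; t=30
s*t = (-10)*30 = -300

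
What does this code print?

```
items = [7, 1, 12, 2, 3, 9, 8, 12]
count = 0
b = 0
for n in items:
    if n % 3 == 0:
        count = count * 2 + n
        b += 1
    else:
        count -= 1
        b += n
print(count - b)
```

74

n=7: not %3==0, count = 0-1 = -1; b=7
n=1: not %3==0, count = (-1)-1 = -2; b=8
n=12: %3==0, count = (-2)*2+12 = 8; b=9
n=2: not %3==0, count = 8-1 = 7; b=11
n=3: %3==0, count = 7*2+3 = 17; b=12
n=9: %3==0, count = 17*2+9 = 43; b=13
n=8: not %3==0, count = 43-1 = 42; b=21
n=12: %3==0, count = 42*2+12 = 96; b=22
count-b = 96-22 = 74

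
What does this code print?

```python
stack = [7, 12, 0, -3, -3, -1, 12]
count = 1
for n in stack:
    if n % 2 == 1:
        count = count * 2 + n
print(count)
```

53

n=7: odd, count = 1*2+7 = 9
n=12: not odd
n=0: not odd
n=-3: odd, count = 9*2+(-3) = 15
n=-3: odd, count = 15*2+(-3) = 27
n=-1: odd, count = 27*2+(-1) = 53
n=12: not odd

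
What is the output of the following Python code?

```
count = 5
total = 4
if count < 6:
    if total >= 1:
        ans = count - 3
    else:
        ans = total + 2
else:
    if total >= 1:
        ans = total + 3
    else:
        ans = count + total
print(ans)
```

count=5, total=4
count < 6 is True; total >= 1 is True
→ ans = count - 3 = 2

2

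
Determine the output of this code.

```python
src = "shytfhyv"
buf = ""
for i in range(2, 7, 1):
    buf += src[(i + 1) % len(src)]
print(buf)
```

i=2: add src[3]='t' → 't'
i=3: add src[4]='f' → 'tf'
i=4: add src[5]='h' → 'tfh'
i=5: add src[6]='y' → 'tfhy'
i=6: add src[7]='v' → 'tfhyv'

tfhyv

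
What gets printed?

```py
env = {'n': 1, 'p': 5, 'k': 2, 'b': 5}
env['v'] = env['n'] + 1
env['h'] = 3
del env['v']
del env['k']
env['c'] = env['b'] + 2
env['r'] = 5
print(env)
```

env['v'] = env['n']+1 = 2 → {'n': 1, 'p': 5, 'k': 2, 'b': 5, 'v': 2}
env['h'] = 3 → {'n': 1, 'p': 5, 'k': 2, 'b': 5, 'v': 2, 'h': 3}
del 'v' → {'n': 1, 'p': 5, 'k': 2, 'b': 5, 'h': 3}
del 'k' → {'n': 1, 'p': 5, 'b': 5, 'h': 3}
env['c'] = env['b']+2 = 7 → {'n': 1, 'p': 5, 'b': 5, 'h': 3, 'c': 7}
env['r'] = 5 → {'n': 1, 'p': 5, 'b': 5, 'h': 3, 'c': 7, 'r': 5}

{'n': 1, 'p': 5, 'b': 5, 'h': 3, 'c': 7, 'r': 5}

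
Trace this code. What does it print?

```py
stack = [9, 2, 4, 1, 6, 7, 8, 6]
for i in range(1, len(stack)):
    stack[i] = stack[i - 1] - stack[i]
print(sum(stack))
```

-38

i=1: stack[1] = 9-2 = 7 → [9, 7, 4, 1, 6, 7, 8, 6]
i=2: stack[2] = 7-4 = 3 → [9, 7, 3, 1, 6, 7, 8, 6]
i=3: stack[3] = 3-1 = 2 → [9, 7, 3, 2, 6, 7, 8, 6]
i=4: stack[4] = 2-6 = -4 → [9, 7, 3, 2, -4, 7, 8, 6]
i=5: stack[5] = (-4)-7 = -11 → [9, 7, 3, 2, -4, -11, 8, 6]
i=6: stack[6] = (-11)-8 = -19 → [9, 7, 3, 2, -4, -11, -19, 6]
i=7: stack[7] = (-19)-6 = -25 → [9, 7, 3, 2, -4, -11, -19, -25]
sum = -38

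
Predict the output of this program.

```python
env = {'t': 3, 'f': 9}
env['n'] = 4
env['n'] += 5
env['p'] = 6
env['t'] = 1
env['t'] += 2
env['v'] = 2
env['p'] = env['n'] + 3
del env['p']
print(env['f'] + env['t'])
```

env['n'] = 4 → {'t': 3, 'f': 9, 'n': 4}
env['n'] = 4+5 = 9 → {'t': 3, 'f': 9, 'n': 9}
env['p'] = 6 → {'t': 3, 'f': 9, 'n': 9, 'p': 6}
env['t'] = 1 → {'t': 1, 'f': 9, 'n': 9, 'p': 6}
env['t'] = 1+2 = 3 → {'t': 3, 'f': 9, 'n': 9, 'p': 6}
env['v'] = 2 → {'t': 3, 'f': 9, 'n': 9, 'p': 6, 'v': 2}
env['p'] = env['n']+3 = 12 → {'t': 3, 'f': 9, 'n': 9, 'p': 12, 'v': 2}
del 'p' → {'t': 3, 'f': 9, 'n': 9, 'v': 2}
env['f']+env['t'] = 9+3 = 12

12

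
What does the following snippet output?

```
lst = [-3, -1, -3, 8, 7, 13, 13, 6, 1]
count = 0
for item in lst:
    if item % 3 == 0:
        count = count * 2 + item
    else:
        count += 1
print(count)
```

1

item=-3: %3==0, count = 0*2+(-3) = -3
item=-1: not %3==0, count = (-3)+1 = -2
item=-3: %3==0, count = (-2)*2+(-3) = -7
item=8: not %3==0, count = (-7)+1 = -6
item=7: not %3==0, count = (-6)+1 = -5
item=13: not %3==0, count = (-5)+1 = -4
item=13: not %3==0, count = (-4)+1 = -3
item=6: %3==0, count = (-3)*2+6 = 0
item=1: not %3==0, count = 0+1 = 1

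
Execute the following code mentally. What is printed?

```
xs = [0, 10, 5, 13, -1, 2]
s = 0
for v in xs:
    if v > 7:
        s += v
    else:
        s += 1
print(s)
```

v=0: not >7, s = 0+1 = 1
v=10: >7, s = 1+10 = 11
v=5: not >7, s = 11+1 = 12
v=13: >7, s = 12+13 = 25
v=-1: not >7, s = 25+1 = 26
v=2: not >7, s = 26+1 = 27

27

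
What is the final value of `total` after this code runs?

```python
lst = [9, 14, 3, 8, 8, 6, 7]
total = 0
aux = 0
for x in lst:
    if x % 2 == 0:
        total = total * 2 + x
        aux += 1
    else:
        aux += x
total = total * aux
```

x=9: not even; aux=9
x=14: even, total = 0*2+14 = 14; aux=10
x=3: not even; aux=13
x=8: even, total = 14*2+8 = 36; aux=14
x=8: even, total = 36*2+8 = 80; aux=15
x=6: even, total = 80*2+6 = 166; aux=16
x=7: not even; aux=23
total*aux = 166*23 = 3818

3818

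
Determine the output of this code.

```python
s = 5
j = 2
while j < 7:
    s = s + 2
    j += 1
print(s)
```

15

j=2: s = 5+2 = 7
j=3: s = 7+2 = 9
j=4: s = 9+2 = 11
j=5: s = 11+2 = 13
j=6: s = 13+2 = 15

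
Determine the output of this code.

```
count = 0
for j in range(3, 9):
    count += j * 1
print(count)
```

33

j=3: count = 0+3*1 = 3
j=4: count = 3+4*1 = 7
j=5: count = 7+5*1 = 12
j=6: count = 12+6*1 = 18
j=7: count = 18+7*1 = 25
j=8: count = 25+8*1 = 33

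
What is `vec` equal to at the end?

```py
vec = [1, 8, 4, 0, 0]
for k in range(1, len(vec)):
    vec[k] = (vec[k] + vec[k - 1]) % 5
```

[1, 4, 3, 3, 3]

k=1: vec[1] = (8+1)%5 = 4 → [1, 4, 4, 0, 0]
k=2: vec[2] = (4+4)%5 = 3 → [1, 4, 3, 0, 0]
k=3: vec[3] = (0+3)%5 = 3 → [1, 4, 3, 3, 0]
k=4: vec[4] = (0+3)%5 = 3 → [1, 4, 3, 3, 3]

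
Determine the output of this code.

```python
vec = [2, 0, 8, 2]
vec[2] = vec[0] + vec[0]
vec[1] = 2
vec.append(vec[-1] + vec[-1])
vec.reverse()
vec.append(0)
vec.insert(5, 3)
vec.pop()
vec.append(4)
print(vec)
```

[4, 2, 4, 2, 2, 3, 4]

vec[2] = vec[0]+vec[0] = 2+2 = 4 → [2, 0, 4, 2]
vec[1] = 2 → [2, 2, 4, 2]
append vec[-1]+vec[-1] = 2+2 = 4 → [2, 2, 4, 2, 4]
reverse → [4, 2, 4, 2, 2]
append 0 → [4, 2, 4, 2, 2, 0]
insert 3 at 5 → [4, 2, 4, 2, 2, 3, 0]
pop() removes 0 → [4, 2, 4, 2, 2, 3]
append 4 → [4, 2, 4, 2, 2, 3, 4]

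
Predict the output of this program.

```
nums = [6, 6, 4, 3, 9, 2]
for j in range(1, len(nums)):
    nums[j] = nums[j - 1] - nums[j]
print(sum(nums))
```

j=1: nums[1] = 6-6 = 0 → [6, 0, 4, 3, 9, 2]
j=2: nums[2] = 0-4 = -4 → [6, 0, -4, 3, 9, 2]
j=3: nums[3] = (-4)-3 = -7 → [6, 0, -4, -7, 9, 2]
j=4: nums[4] = (-7)-9 = -16 → [6, 0, -4, -7, -16, 2]
j=5: nums[5] = (-16)-2 = -18 → [6, 0, -4, -7, -16, -18]
sum = -39

-39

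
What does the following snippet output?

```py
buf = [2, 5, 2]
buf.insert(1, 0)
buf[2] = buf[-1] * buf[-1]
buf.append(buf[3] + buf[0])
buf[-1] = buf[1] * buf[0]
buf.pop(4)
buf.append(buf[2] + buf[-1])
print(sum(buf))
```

14

insert 0 at 1 → [2, 0, 5, 2]
buf[2] = buf[-1]*buf[-1] = 2*2 = 4 → [2, 0, 4, 2]
append buf[3]+buf[0] = 2+2 = 4 → [2, 0, 4, 2, 4]
buf[-1] = buf[1]*buf[0] = 0*2 = 0 → [2, 0, 4, 2, 0]
pop(4) removes 0 → [2, 0, 4, 2]
append buf[2]+buf[-1] = 4+2 = 6 → [2, 0, 4, 2, 6]
sum = 14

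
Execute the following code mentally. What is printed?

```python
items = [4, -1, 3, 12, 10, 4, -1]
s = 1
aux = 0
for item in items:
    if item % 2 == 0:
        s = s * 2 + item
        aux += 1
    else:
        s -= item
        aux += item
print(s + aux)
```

110

item=4: even, s = 1*2+4 = 6; aux=1
item=-1: not even, s = 6-(-1) = 7; aux=0
item=3: not even, s = 7-3 = 4; aux=3
item=12: even, s = 4*2+12 = 20; aux=4
item=10: even, s = 20*2+10 = 50; aux=5
item=4: even, s = 50*2+4 = 104; aux=6
item=-1: not even, s = 104-(-1) = 105; aux=5
s+aux = 105+5 = 110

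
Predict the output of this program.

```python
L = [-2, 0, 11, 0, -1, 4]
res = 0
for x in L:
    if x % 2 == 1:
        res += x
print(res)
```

10

x=-2: not odd
x=0: not odd
x=11: odd, res = 0+11 = 11
x=0: not odd
x=-1: odd, res = 11+(-1) = 10
x=4: not odd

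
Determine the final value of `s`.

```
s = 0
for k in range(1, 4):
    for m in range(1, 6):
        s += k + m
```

k=1,m=1: s = 0+2 = 2
k=1,m=2: s = 2+3 = 5
k=1,m=3: s = 5+4 = 9
k=1,m=4: s = 9+5 = 14
k=1,m=5: s = 14+6 = 20
k=2,m=1: s = 20+3 = 23
k=2,m=2: s = 23+4 = 27
k=2,m=3: s = 27+5 = 32
k=2,m=4: s = 32+6 = 38
k=2,m=5: s = 38+7 = 45
k=3,m=1: s = 45+4 = 49
k=3,m=2: s = 49+5 = 54
k=3,m=3: s = 54+6 = 60
k=3,m=4: s = 60+7 = 67
k=3,m=5: s = 67+8 = 75

75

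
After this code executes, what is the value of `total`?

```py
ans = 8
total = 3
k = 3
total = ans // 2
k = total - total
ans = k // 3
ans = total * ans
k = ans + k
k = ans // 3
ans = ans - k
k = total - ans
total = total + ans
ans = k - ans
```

4

total = 8//2 = 4
k = 4-4 = 0
ans = 0//3 = 0
ans = 4*0 = 0
k = 0+0 = 0
k = 0//3 = 0
ans = 0-0 = 0
k = 4-0 = 4
total = 4+0 = 4
ans = 4-0 = 4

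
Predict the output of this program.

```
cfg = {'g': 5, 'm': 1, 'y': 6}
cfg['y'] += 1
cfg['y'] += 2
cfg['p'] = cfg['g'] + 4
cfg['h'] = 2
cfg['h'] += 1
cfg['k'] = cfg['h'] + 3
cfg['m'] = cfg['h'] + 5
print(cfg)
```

cfg['y'] = 6+1 = 7 → {'g': 5, 'm': 1, 'y': 7}
cfg['y'] = 7+2 = 9 → {'g': 5, 'm': 1, 'y': 9}
cfg['p'] = cfg['g']+4 = 9 → {'g': 5, 'm': 1, 'y': 9, 'p': 9}
cfg['h'] = 2 → {'g': 5, 'm': 1, 'y': 9, 'p': 9, 'h': 2}
cfg['h'] = 2+1 = 3 → {'g': 5, 'm': 1, 'y': 9, 'p': 9, 'h': 3}
cfg['k'] = cfg['h']+3 = 6 → {'g': 5, 'm': 1, 'y': 9, 'p': 9, 'h': 3, 'k': 6}
cfg['m'] = cfg['h']+5 = 8 → {'g': 5, 'm': 8, 'y': 9, 'p': 9, 'h': 3, 'k': 6}

{'g': 5, 'm': 8, 'y': 9, 'p': 9, 'h': 3, 'k': 6}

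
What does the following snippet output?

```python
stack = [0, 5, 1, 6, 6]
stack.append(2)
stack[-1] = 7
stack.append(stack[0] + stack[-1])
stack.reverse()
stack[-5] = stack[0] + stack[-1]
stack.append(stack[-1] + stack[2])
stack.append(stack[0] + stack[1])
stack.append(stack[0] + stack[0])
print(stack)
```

append 2 → [0, 5, 1, 6, 6, 2]
stack[-1] = 7 → [0, 5, 1, 6, 6, 7]
append stack[0]+stack[-1] = 0+7 = 7 → [0, 5, 1, 6, 6, 7, 7]
reverse → [7, 7, 6, 6, 1, 5, 0]
stack[-5] = stack[0]+stack[-1] = 7+0 = 7 → [7, 7, 7, 6, 1, 5, 0]
append stack[-1]+stack[2] = 0+7 = 7 → [7, 7, 7, 6, 1, 5, 0, 7]
append stack[0]+stack[1] = 7+7 = 14 → [7, 7, 7, 6, 1, 5, 0, 7, 14]
append stack[0]+stack[0] = 7+7 = 14 → [7, 7, 7, 6, 1, 5, 0, 7, 14, 14]

[7, 7, 7, 6, 1, 5, 0, 7, 14, 14]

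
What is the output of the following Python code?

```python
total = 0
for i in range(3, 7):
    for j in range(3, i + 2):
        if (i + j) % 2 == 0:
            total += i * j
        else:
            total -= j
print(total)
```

88

i=3,j=3: even sum, total = 0+9 = 9
i=3,j=4: odd sum, total = 9-4 = 5
i=4,j=3: odd sum, total = 5-3 = 2
i=4,j=4: even sum, total = 2+16 = 18
i=4,j=5: odd sum, total = 18-5 = 13
i=5,j=3: even sum, total = 13+15 = 28
i=5,j=4: odd sum, total = 28-4 = 24
i=5,j=5: even sum, total = 24+25 = 49
i=5,j=6: odd sum, total = 49-6 = 43
i=6,j=3: odd sum, total = 43-3 = 40
i=6,j=4: even sum, total = 40+24 = 64
i=6,j=5: odd sum, total = 64-5 = 59
i=6,j=6: even sum, total = 59+36 = 95
i=6,j=7: odd sum, total = 95-7 = 88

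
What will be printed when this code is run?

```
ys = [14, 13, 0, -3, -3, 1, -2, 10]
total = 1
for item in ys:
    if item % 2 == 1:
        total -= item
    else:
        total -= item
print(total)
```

-29

item=14: not odd, total = 1-14 = -13
item=13: odd, total = (-13)-13 = -26
item=0: not odd, total = (-26)-0 = -26
item=-3: odd, total = (-26)-(-3) = -23
item=-3: odd, total = (-23)-(-3) = -20
item=1: odd, total = (-20)-1 = -21
item=-2: not odd, total = (-21)-(-2) = -19
item=10: not odd, total = (-19)-10 = -29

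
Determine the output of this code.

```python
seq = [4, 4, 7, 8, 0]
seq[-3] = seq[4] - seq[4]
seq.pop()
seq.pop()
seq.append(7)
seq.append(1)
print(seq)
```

seq[-3] = seq[4]-seq[4] = 0-0 = 0 → [4, 4, 0, 8, 0]
pop() removes 0 → [4, 4, 0, 8]
pop() removes 8 → [4, 4, 0]
append 7 → [4, 4, 0, 7]
append 1 → [4, 4, 0, 7, 1]

[4, 4, 0, 7, 1]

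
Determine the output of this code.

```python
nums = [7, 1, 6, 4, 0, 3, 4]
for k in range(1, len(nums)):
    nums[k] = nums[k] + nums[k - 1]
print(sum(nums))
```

111

k=1: nums[1] = 1+7 = 8 → [7, 8, 6, 4, 0, 3, 4]
k=2: nums[2] = 6+8 = 14 → [7, 8, 14, 4, 0, 3, 4]
k=3: nums[3] = 4+14 = 18 → [7, 8, 14, 18, 0, 3, 4]
k=4: nums[4] = 0+18 = 18 → [7, 8, 14, 18, 18, 3, 4]
k=5: nums[5] = 3+18 = 21 → [7, 8, 14, 18, 18, 21, 4]
k=6: nums[6] = 4+21 = 25 → [7, 8, 14, 18, 18, 21, 25]
sum = 111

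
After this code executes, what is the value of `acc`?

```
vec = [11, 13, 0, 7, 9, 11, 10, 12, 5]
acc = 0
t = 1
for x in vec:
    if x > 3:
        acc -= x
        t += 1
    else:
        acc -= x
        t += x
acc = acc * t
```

-702

x=11: >3, acc = 0-11 = -11; t=2
x=13: >3, acc = (-11)-13 = -24; t=3
x=0: not >3, acc = (-24)-0 = -24; t=3
x=7: >3, acc = (-24)-7 = -31; t=4
x=9: >3, acc = (-31)-9 = -40; t=5
x=11: >3, acc = (-40)-11 = -51; t=6
x=10: >3, acc = (-51)-10 = -61; t=7
x=12: >3, acc = (-61)-12 = -73; t=8
x=5: >3, acc = (-73)-5 = -78; t=9
acc*t = (-78)*9 = -702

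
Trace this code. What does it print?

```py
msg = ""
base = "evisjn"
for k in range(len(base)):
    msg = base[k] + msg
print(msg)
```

k=0: prepend 'e' → 'e'
k=1: prepend 'v' → 've'
k=2: prepend 'i' → 'ive'
k=3: prepend 's' → 'sive'
k=4: prepend 'j' → 'jsive'
k=5: prepend 'n' → 'njsive'

njsive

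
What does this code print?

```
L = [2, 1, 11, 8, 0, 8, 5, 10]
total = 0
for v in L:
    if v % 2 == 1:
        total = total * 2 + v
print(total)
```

v=2: not odd
v=1: odd, total = 0*2+1 = 1
v=11: odd, total = 1*2+11 = 13
v=8: not odd
v=0: not odd
v=8: not odd
v=5: odd, total = 13*2+5 = 31
v=10: not odd

31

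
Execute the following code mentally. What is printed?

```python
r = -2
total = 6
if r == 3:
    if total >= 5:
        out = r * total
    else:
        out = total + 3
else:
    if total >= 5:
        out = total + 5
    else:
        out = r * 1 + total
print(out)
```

r=-2, total=6
r == 3 is False; total >= 5 is True
→ out = total + 5 = 11

11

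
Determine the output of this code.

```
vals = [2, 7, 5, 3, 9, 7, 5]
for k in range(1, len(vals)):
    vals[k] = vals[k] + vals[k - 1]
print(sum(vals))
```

k=1: vals[1] = 7+2 = 9 → [2, 9, 5, 3, 9, 7, 5]
k=2: vals[2] = 5+9 = 14 → [2, 9, 14, 3, 9, 7, 5]
k=3: vals[3] = 3+14 = 17 → [2, 9, 14, 17, 9, 7, 5]
k=4: vals[4] = 9+17 = 26 → [2, 9, 14, 17, 26, 7, 5]
k=5: vals[5] = 7+26 = 33 → [2, 9, 14, 17, 26, 33, 5]
k=6: vals[6] = 5+33 = 38 → [2, 9, 14, 17, 26, 33, 38]
sum = 139

139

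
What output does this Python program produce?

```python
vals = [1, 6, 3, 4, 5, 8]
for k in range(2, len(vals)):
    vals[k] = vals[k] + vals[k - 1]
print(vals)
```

k=2: vals[2] = 3+6 = 9 → [1, 6, 9, 4, 5, 8]
k=3: vals[3] = 4+9 = 13 → [1, 6, 9, 13, 5, 8]
k=4: vals[4] = 5+13 = 18 → [1, 6, 9, 13, 18, 8]
k=5: vals[5] = 8+18 = 26 → [1, 6, 9, 13, 18, 26]

[1, 6, 9, 13, 18, 26]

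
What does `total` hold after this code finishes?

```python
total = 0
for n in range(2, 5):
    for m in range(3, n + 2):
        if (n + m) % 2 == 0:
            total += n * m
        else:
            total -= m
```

n=2,m=3: odd sum, total = 0-3 = -3
n=3,m=3: even sum, total = (-3)+9 = 6
n=3,m=4: odd sum, total = 6-4 = 2
n=4,m=3: odd sum, total = 2-3 = -1
n=4,m=4: even sum, total = (-1)+16 = 15
n=4,m=5: odd sum, total = 15-5 = 10

10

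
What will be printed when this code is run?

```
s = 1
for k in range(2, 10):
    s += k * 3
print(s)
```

k=2: s = 1+2*3 = 7
k=3: s = 7+3*3 = 16
k=4: s = 16+4*3 = 28
k=5: s = 28+5*3 = 43
k=6: s = 43+6*3 = 61
k=7: s = 61+7*3 = 82
k=8: s = 82+8*3 = 106
k=9: s = 106+9*3 = 133

133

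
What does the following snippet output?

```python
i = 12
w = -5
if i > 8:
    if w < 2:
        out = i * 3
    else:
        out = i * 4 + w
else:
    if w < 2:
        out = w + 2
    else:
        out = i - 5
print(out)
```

i=12, w=-5
i > 8 is True; w < 2 is True
→ out = i * 3 = 36

36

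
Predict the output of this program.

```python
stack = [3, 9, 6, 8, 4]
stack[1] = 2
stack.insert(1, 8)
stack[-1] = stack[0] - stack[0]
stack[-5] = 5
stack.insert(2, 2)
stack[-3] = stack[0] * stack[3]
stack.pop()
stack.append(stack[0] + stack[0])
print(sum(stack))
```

32

stack[1] = 2 → [3, 2, 6, 8, 4]
insert 8 at 1 → [3, 8, 2, 6, 8, 4]
stack[-1] = stack[0]-stack[0] = 3-3 = 0 → [3, 8, 2, 6, 8, 0]
stack[-5] = 5 → [3, 5, 2, 6, 8, 0]
insert 2 at 2 → [3, 5, 2, 2, 6, 8, 0]
stack[-3] = stack[0]*stack[3] = 3*2 = 6 → [3, 5, 2, 2, 6, 8, 0]
pop() removes 0 → [3, 5, 2, 2, 6, 8]
append stack[0]+stack[0] = 3+3 = 6 → [3, 5, 2, 2, 6, 8, 6]
sum = 32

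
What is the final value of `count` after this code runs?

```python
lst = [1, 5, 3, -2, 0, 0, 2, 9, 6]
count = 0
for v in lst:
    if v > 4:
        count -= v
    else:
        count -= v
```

-24

v=1: not >4, count = 0-1 = -1
v=5: >4, count = (-1)-5 = -6
v=3: not >4, count = (-6)-3 = -9
v=-2: not >4, count = (-9)-(-2) = -7
v=0: not >4, count = (-7)-0 = -7
v=0: not >4, count = (-7)-0 = -7
v=2: not >4, count = (-7)-2 = -9
v=9: >4, count = (-9)-9 = -18
v=6: >4, count = (-18)-6 = -24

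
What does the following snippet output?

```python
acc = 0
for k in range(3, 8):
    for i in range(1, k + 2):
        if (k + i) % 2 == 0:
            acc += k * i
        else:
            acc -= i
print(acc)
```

202

k=3,i=1: even sum, acc = 0+3 = 3
k=3,i=2: odd sum, acc = 3-2 = 1
k=3,i=3: even sum, acc = 1+9 = 10
k=3,i=4: odd sum, acc = 10-4 = 6
k=4,i=1: odd sum, acc = 6-1 = 5
k=4,i=2: even sum, acc = 5+8 = 13
k=4,i=3: odd sum, acc = 13-3 = 10
k=4,i=4: even sum, acc = 10+16 = 26
k=4,i=5: odd sum, acc = 26-5 = 21
k=5,i=1: even sum, acc = 21+5 = 26
k=5,i=2: odd sum, acc = 26-2 = 24
k=5,i=3: even sum, acc = 24+15 = 39
k=5,i=4: odd sum, acc = 39-4 = 35
k=5,i=5: even sum, acc = 35+25 = 60
k=5,i=6: odd sum, acc = 60-6 = 54
k=6,i=1: odd sum, acc = 54-1 = 53
k=6,i=2: even sum, acc = 53+12 = 65
k=6,i=3: odd sum, acc = 65-3 = 62
k=6,i=4: even sum, acc = 62+24 = 86
k=6,i=5: odd sum, acc = 86-5 = 81
k=6,i=6: even sum, acc = 81+36 = 117
k=6,i=7: odd sum, acc = 117-7 = 110
k=7,i=1: even sum, acc = 110+7 = 117
k=7,i=2: odd sum, acc = 117-2 = 115
k=7,i=3: even sum, acc = 115+21 = 136
k=7,i=4: odd sum, acc = 136-4 = 132
k=7,i=5: even sum, acc = 132+35 = 167
k=7,i=6: odd sum, acc = 167-6 = 161
k=7,i=7: even sum, acc = 161+49 = 210
k=7,i=8: odd sum, acc = 210-8 = 202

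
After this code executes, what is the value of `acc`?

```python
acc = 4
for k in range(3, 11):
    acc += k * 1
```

k=3: acc = 4+3*1 = 7
k=4: acc = 7+4*1 = 11
k=5: acc = 11+5*1 = 16
k=6: acc = 16+6*1 = 22
k=7: acc = 22+7*1 = 29
k=8: acc = 29+8*1 = 37
k=9: acc = 37+9*1 = 46
k=10: acc = 46+10*1 = 56

56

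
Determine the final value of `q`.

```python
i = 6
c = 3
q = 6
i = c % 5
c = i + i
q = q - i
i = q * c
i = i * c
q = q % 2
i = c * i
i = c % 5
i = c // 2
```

i = 3%5 = 3
c = 3+3 = 6
q = 6-3 = 3
i = 3*6 = 18
i = 18*6 = 108
q = 3%2 = 1
i = 6*108 = 648
i = 6%5 = 1
i = 6//2 = 3

1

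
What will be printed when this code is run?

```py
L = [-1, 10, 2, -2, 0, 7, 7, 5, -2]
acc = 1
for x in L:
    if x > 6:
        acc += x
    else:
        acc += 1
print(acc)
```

31

x=-1: not >6, acc = 1+1 = 2
x=10: >6, acc = 2+10 = 12
x=2: not >6, acc = 12+1 = 13
x=-2: not >6, acc = 13+1 = 14
x=0: not >6, acc = 14+1 = 15
x=7: >6, acc = 15+7 = 22
x=7: >6, acc = 22+7 = 29
x=5: not >6, acc = 29+1 = 30
x=-2: not >6, acc = 30+1 = 31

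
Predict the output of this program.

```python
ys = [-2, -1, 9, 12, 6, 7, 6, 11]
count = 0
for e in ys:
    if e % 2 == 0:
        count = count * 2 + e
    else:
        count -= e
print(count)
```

-39

e=-2: even, count = 0*2+(-2) = -2
e=-1: not even, count = (-2)-(-1) = -1
e=9: not even, count = (-1)-9 = -10
e=12: even, count = (-10)*2+12 = -8
e=6: even, count = (-8)*2+6 = -10
e=7: not even, count = (-10)-7 = -17
e=6: even, count = (-17)*2+6 = -28
e=11: not even, count = (-28)-11 = -39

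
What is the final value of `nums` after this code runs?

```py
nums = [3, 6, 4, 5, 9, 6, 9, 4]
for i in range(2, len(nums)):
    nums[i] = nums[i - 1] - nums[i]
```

i=2: nums[2] = 6-4 = 2 → [3, 6, 2, 5, 9, 6, 9, 4]
i=3: nums[3] = 2-5 = -3 → [3, 6, 2, -3, 9, 6, 9, 4]
i=4: nums[4] = (-3)-9 = -12 → [3, 6, 2, -3, -12, 6, 9, 4]
i=5: nums[5] = (-12)-6 = -18 → [3, 6, 2, -3, -12, -18, 9, 4]
i=6: nums[6] = (-18)-9 = -27 → [3, 6, 2, -3, -12, -18, -27, 4]
i=7: nums[7] = (-27)-4 = -31 → [3, 6, 2, -3, -12, -18, -27, -31]

[3, 6, 2, -3, -12, -18, -27, -31]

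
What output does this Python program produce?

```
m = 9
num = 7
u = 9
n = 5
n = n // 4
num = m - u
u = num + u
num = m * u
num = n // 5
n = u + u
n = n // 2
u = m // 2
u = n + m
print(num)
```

n = 5//4 = 1
num = 9-9 = 0
u = 0+9 = 9
num = 9*9 = 81
num = 1//5 = 0
n = 9+9 = 18
n = 18//2 = 9
u = 9//2 = 4
u = 9+9 = 18

0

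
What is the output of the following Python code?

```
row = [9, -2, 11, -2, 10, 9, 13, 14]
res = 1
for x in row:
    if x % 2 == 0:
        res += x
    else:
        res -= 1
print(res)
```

x=9: not even, res = 1-1 = 0
x=-2: even, res = 0+(-2) = -2
x=11: not even, res = (-2)-1 = -3
x=-2: even, res = (-3)+(-2) = -5
x=10: even, res = (-5)+10 = 5
x=9: not even, res = 5-1 = 4
x=13: not even, res = 4-1 = 3
x=14: even, res = 3+14 = 17

17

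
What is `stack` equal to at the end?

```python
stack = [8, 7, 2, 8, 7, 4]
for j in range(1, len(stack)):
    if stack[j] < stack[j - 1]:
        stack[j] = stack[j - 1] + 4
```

j=1: 7<8, stack[1] = 8+4 = 12 → [8, 12, 2, 8, 7, 4]
j=2: 2<12, stack[2] = 12+4 = 16 → [8, 12, 16, 8, 7, 4]
j=3: 8<16, stack[3] = 16+4 = 20 → [8, 12, 16, 20, 7, 4]
j=4: 7<20, stack[4] = 20+4 = 24 → [8, 12, 16, 20, 24, 4]
j=5: 4<24, stack[5] = 24+4 = 28 → [8, 12, 16, 20, 24, 28]

[8, 12, 16, 20, 24, 28]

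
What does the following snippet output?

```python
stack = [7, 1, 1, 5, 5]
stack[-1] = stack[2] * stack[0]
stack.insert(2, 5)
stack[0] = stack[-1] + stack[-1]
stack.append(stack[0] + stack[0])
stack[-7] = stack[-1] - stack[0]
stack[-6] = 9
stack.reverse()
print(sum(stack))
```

69

stack[-1] = stack[2]*stack[0] = 1*7 = 7 → [7, 1, 1, 5, 7]
insert 5 at 2 → [7, 1, 5, 1, 5, 7]
stack[0] = stack[-1]+stack[-1] = 7+7 = 14 → [14, 1, 5, 1, 5, 7]
append stack[0]+stack[0] = 14+14 = 28 → [14, 1, 5, 1, 5, 7, 28]
stack[-7] = stack[-1]-stack[0] = 28-14 = 14 → [14, 1, 5, 1, 5, 7, 28]
stack[-6] = 9 → [14, 9, 5, 1, 5, 7, 28]
reverse → [28, 7, 5, 1, 5, 9, 14]
sum = 69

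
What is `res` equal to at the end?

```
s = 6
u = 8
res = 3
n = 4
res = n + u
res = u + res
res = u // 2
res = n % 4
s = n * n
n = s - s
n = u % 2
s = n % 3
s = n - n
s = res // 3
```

res = 4+8 = 12
res = 8+12 = 20
res = 8//2 = 4
res = 4%4 = 0
s = 4*4 = 16
n = 16-16 = 0
n = 8%2 = 0
s = 0%3 = 0
s = 0-0 = 0
s = 0//3 = 0

0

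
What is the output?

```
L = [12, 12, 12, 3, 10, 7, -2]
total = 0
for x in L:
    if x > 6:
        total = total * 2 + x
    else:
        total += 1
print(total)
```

368

x=12: >6, total = 0*2+12 = 12
x=12: >6, total = 12*2+12 = 36
x=12: >6, total = 36*2+12 = 84
x=3: not >6, total = 84+1 = 85
x=10: >6, total = 85*2+10 = 180
x=7: >6, total = 180*2+7 = 367
x=-2: not >6, total = 367+1 = 368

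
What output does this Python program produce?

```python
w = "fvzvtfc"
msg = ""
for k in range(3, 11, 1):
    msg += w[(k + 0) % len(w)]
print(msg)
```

k=3: add w[3]='v' → 'v'
k=4: add w[4]='t' → 'vt'
k=5: add w[5]='f' → 'vtf'
k=6: add w[6]='c' → 'vtfc'
k=7: add w[0]='f' → 'vtfcf'
k=8: add w[1]='v' → 'vtfcfv'
k=9: add w[2]='z' → 'vtfcfvz'
k=10: add w[3]='v' → 'vtfcfvzv'

vtfcfvzv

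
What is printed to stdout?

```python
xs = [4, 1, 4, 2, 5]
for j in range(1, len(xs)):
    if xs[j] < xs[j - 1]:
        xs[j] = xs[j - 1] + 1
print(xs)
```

[4, 5, 6, 7, 8]

j=1: 1<4, xs[1] = 4+1 = 5 → [4, 5, 4, 2, 5]
j=2: 4<5, xs[2] = 5+1 = 6 → [4, 5, 6, 2, 5]
j=3: 2<6, xs[3] = 6+1 = 7 → [4, 5, 6, 7, 5]
j=4: 5<7, xs[4] = 7+1 = 8 → [4, 5, 6, 7, 8]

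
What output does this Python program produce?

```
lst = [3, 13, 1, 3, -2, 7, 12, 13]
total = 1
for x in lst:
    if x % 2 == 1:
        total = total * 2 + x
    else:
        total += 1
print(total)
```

x=3: odd, total = 1*2+3 = 5
x=13: odd, total = 5*2+13 = 23
x=1: odd, total = 23*2+1 = 47
x=3: odd, total = 47*2+3 = 97
x=-2: not odd, total = 97+1 = 98
x=7: odd, total = 98*2+7 = 203
x=12: not odd, total = 203+1 = 204
x=13: odd, total = 204*2+13 = 421

421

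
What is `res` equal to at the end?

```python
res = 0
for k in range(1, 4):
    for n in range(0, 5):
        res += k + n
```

k=1,n=0: res = 0+1 = 1
k=1,n=1: res = 1+2 = 3
k=1,n=2: res = 3+3 = 6
k=1,n=3: res = 6+4 = 10
k=1,n=4: res = 10+5 = 15
k=2,n=0: res = 15+2 = 17
k=2,n=1: res = 17+3 = 20
k=2,n=2: res = 20+4 = 24
k=2,n=3: res = 24+5 = 29
k=2,n=4: res = 29+6 = 35
k=3,n=0: res = 35+3 = 38
k=3,n=1: res = 38+4 = 42
k=3,n=2: res = 42+5 = 47
k=3,n=3: res = 47+6 = 53
k=3,n=4: res = 53+7 = 60

60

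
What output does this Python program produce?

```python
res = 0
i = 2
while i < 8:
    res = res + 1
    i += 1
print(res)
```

6

i=2: res = 0+1 = 1
i=3: res = 1+1 = 2
i=4: res = 2+1 = 3
i=5: res = 3+1 = 4
i=6: res = 4+1 = 5
i=7: res = 5+1 = 6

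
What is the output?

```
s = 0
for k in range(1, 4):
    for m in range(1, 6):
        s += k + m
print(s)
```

k=1,m=1: s = 0+2 = 2
k=1,m=2: s = 2+3 = 5
k=1,m=3: s = 5+4 = 9
k=1,m=4: s = 9+5 = 14
k=1,m=5: s = 14+6 = 20
k=2,m=1: s = 20+3 = 23
k=2,m=2: s = 23+4 = 27
k=2,m=3: s = 27+5 = 32
k=2,m=4: s = 32+6 = 38
k=2,m=5: s = 38+7 = 45
k=3,m=1: s = 45+4 = 49
k=3,m=2: s = 49+5 = 54
k=3,m=3: s = 54+6 = 60
k=3,m=4: s = 60+7 = 67
k=3,m=5: s = 67+8 = 75

75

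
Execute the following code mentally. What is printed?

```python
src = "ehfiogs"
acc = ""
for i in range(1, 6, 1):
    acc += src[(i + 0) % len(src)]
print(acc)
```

hfiog

i=1: add src[1]='h' → 'h'
i=2: add src[2]='f' → 'hf'
i=3: add src[3]='i' → 'hfi'
i=4: add src[4]='o' → 'hfio'
i=5: add src[5]='g' → 'hfiog'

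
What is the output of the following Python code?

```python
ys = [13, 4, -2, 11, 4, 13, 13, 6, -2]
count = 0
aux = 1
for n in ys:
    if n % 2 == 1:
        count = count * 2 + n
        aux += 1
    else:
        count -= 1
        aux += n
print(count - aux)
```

150

n=13: odd, count = 0*2+13 = 13; aux=2
n=4: not odd, count = 13-1 = 12; aux=6
n=-2: not odd, count = 12-1 = 11; aux=4
n=11: odd, count = 11*2+11 = 33; aux=5
n=4: not odd, count = 33-1 = 32; aux=9
n=13: odd, count = 32*2+13 = 77; aux=10
n=13: odd, count = 77*2+13 = 167; aux=11
n=6: not odd, count = 167-1 = 166; aux=17
n=-2: not odd, count = 166-1 = 165; aux=15
count-aux = 165-15 = 150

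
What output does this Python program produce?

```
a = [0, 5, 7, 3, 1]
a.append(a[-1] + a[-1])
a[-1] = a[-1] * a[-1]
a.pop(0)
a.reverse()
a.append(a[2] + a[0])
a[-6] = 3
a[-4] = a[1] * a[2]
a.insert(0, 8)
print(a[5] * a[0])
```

40

append a[-1]+a[-1] = 1+1 = 2 → [0, 5, 7, 3, 1, 2]
a[-1] = a[-1]*a[-1] = 2*2 = 4 → [0, 5, 7, 3, 1, 4]
pop(0) removes 0 → [5, 7, 3, 1, 4]
reverse → [4, 1, 3, 7, 5]
append a[2]+a[0] = 3+4 = 7 → [4, 1, 3, 7, 5, 7]
a[-6] = 3 → [3, 1, 3, 7, 5, 7]
a[-4] = a[1]*a[2] = 1*3 = 3 → [3, 1, 3, 7, 5, 7]
insert 8 at 0 → [8, 3, 1, 3, 7, 5, 7]
a[5]*a[0] = 5*8 = 40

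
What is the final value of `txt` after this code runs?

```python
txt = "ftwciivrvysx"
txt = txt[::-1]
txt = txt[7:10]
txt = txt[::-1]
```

reverse → 'xsyvrviicwtf'
slice [7:10] → 'icw'
reverse → 'wci'

'wci'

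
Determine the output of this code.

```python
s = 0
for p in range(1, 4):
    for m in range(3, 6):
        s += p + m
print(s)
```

p=1,m=3: s = 0+4 = 4
p=1,m=4: s = 4+5 = 9
p=1,m=5: s = 9+6 = 15
p=2,m=3: s = 15+5 = 20
p=2,m=4: s = 20+6 = 26
p=2,m=5: s = 26+7 = 33
p=3,m=3: s = 33+6 = 39
p=3,m=4: s = 39+7 = 46
p=3,m=5: s = 46+8 = 54

54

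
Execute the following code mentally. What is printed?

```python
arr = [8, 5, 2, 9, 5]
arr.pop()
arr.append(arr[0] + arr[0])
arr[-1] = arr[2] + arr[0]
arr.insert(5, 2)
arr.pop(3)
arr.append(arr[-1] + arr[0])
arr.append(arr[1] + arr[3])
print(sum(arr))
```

pop() removes 5 → [8, 5, 2, 9]
append arr[0]+arr[0] = 8+8 = 16 → [8, 5, 2, 9, 16]
arr[-1] = arr[2]+arr[0] = 2+8 = 10 → [8, 5, 2, 9, 10]
insert 2 at 5 → [8, 5, 2, 9, 10, 2]
pop(3) removes 9 → [8, 5, 2, 10, 2]
append arr[-1]+arr[0] = 2+8 = 10 → [8, 5, 2, 10, 2, 10]
append arr[1]+arr[3] = 5+10 = 15 → [8, 5, 2, 10, 2, 10, 15]
sum = 52

52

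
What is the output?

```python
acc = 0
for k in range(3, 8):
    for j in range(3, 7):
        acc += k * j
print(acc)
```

k=3,j=3: acc = 0+9 = 9
k=3,j=4: acc = 9+12 = 21
k=3,j=5: acc = 21+15 = 36
k=3,j=6: acc = 36+18 = 54
k=4,j=3: acc = 54+12 = 66
k=4,j=4: acc = 66+16 = 82
k=4,j=5: acc = 82+20 = 102
k=4,j=6: acc = 102+24 = 126
k=5,j=3: acc = 126+15 = 141
k=5,j=4: acc = 141+20 = 161
k=5,j=5: acc = 161+25 = 186
k=5,j=6: acc = 186+30 = 216
k=6,j=3: acc = 216+18 = 234
k=6,j=4: acc = 234+24 = 258
k=6,j=5: acc = 258+30 = 288
k=6,j=6: acc = 288+36 = 324
k=7,j=3: acc = 324+21 = 345
k=7,j=4: acc = 345+28 = 373
k=7,j=5: acc = 373+35 = 408
k=7,j=6: acc = 408+42 = 450

450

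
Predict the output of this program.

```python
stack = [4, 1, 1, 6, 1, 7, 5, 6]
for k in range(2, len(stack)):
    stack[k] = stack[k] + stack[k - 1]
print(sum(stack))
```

88

k=2: stack[2] = 1+1 = 2 → [4, 1, 2, 6, 1, 7, 5, 6]
k=3: stack[3] = 6+2 = 8 → [4, 1, 2, 8, 1, 7, 5, 6]
k=4: stack[4] = 1+8 = 9 → [4, 1, 2, 8, 9, 7, 5, 6]
k=5: stack[5] = 7+9 = 16 → [4, 1, 2, 8, 9, 16, 5, 6]
k=6: stack[6] = 5+16 = 21 → [4, 1, 2, 8, 9, 16, 21, 6]
k=7: stack[7] = 6+21 = 27 → [4, 1, 2, 8, 9, 16, 21, 27]
sum = 88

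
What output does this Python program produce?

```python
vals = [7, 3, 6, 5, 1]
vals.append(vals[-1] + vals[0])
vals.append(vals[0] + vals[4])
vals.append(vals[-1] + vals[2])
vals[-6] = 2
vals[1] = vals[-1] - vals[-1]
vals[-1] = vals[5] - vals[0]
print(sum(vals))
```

32

append vals[-1]+vals[0] = 1+7 = 8 → [7, 3, 6, 5, 1, 8]
append vals[0]+vals[4] = 7+1 = 8 → [7, 3, 6, 5, 1, 8, 8]
append vals[-1]+vals[2] = 8+6 = 14 → [7, 3, 6, 5, 1, 8, 8, 14]
vals[-6] = 2 → [7, 3, 2, 5, 1, 8, 8, 14]
vals[1] = vals[-1]-vals[-1] = 14-14 = 0 → [7, 0, 2, 5, 1, 8, 8, 14]
vals[-1] = vals[5]-vals[0] = 8-7 = 1 → [7, 0, 2, 5, 1, 8, 8, 1]
sum = 32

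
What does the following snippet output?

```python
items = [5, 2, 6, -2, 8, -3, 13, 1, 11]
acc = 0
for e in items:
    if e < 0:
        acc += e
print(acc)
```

e=5: not <0
e=2: not <0
e=6: not <0
e=-2: <0, acc = 0+(-2) = -2
e=8: not <0
e=-3: <0, acc = (-2)+(-3) = -5
e=13: not <0
e=1: not <0
e=11: not <0

-5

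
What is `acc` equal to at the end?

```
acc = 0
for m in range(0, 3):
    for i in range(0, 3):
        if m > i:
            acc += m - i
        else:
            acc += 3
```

m=0,i=0: not 0>0, acc = 0+3 = 3
m=0,i=1: not 0>1, acc = 3+3 = 6
m=0,i=2: not 0>2, acc = 6+3 = 9
m=1,i=0: 1>0, acc = 9+1 = 10
m=1,i=1: not 1>1, acc = 10+3 = 13
m=1,i=2: not 1>2, acc = 13+3 = 16
m=2,i=0: 2>0, acc = 16+2 = 18
m=2,i=1: 2>1, acc = 18+1 = 19
m=2,i=2: not 2>2, acc = 19+3 = 22

22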